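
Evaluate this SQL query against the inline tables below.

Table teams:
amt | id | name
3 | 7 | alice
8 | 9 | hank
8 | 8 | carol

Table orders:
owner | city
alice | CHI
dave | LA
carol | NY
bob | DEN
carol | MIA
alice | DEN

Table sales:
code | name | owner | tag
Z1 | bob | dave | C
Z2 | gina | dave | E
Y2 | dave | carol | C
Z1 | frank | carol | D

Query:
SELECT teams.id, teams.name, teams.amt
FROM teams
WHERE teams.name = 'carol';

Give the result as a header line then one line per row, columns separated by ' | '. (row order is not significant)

After WHERE (1 rows):
teams.amt | teams.id | teams.name
8 | 8 | carol
After SELECT (1 rows):
teams.id | teams.name | teams.amt
8 | carol | 8

== RESULT ==
teams.id | teams.name | teams.amt
8 | carol | 8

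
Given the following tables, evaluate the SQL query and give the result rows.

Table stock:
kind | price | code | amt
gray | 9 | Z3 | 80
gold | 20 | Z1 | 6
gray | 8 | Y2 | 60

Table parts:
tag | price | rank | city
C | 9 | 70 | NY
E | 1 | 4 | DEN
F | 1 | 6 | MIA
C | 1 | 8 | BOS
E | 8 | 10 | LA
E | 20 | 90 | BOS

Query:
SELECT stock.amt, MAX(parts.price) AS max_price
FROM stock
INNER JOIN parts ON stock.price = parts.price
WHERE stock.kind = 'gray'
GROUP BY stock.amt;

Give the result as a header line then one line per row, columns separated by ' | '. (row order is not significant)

After JOIN parts (3 rows):
stock.kind | stock.price | stock.code | stock.amt | parts.tag | parts.price | parts.rank | parts.city
gray | 9 | Z3 | 80 | C | 9 | 70 | NY
gold | 20 | Z1 | 6 | E | 20 | 90 | BOS
gray | 8 | Y2 | 60 | E | 8 | 10 | LA
After WHERE (2 rows):
stock.kind | stock.price | stock.code | stock.amt | parts.tag | parts.price | parts.rank | parts.city
gray | 9 | Z3 | 80 | C | 9 | 70 | NY
gray | 8 | Y2 | 60 | E | 8 | 10 | LA
After GROUP BY (2 rows):
stock.amt | max_price
80 | 9
60 | 8

== RESULT ==
stock.amt | max_price
80 | 9
60 | 8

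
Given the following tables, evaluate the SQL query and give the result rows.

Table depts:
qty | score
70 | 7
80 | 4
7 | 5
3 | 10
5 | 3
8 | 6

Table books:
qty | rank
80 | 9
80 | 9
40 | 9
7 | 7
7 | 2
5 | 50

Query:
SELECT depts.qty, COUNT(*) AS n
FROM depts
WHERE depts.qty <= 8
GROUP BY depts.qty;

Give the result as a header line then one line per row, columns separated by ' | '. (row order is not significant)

After WHERE (4 rows):
depts.qty | depts.score
7 | 5
3 | 10
5 | 3
8 | 6
After GROUP BY (4 rows):
depts.qty | n
7 | 1
3 | 1
5 | 1
8 | 1

== RESULT ==
depts.qty | n
7 | 1
3 | 1
5 | 1
8 | 1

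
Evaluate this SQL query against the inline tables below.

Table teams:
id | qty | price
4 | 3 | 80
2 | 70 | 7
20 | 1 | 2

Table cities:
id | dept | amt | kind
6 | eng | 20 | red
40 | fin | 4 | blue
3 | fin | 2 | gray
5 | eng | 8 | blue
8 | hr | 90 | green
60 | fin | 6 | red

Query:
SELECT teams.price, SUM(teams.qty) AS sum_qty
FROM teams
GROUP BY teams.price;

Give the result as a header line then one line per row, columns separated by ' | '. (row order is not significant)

== RESULT ==
teams.price | sum_qty
80 | 3
7 | 70
2 | 1

Derivation:
After GROUP BY (3 rows):
teams.price | sum_qty
80 | 3
7 | 70
2 | 1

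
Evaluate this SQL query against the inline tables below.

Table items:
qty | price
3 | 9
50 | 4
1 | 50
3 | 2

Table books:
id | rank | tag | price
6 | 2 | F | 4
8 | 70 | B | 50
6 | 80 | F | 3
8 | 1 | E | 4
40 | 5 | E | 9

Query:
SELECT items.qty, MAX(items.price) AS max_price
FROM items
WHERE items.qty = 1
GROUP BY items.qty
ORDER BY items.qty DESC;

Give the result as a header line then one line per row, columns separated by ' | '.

== RESULT ==
items.qty | max_price
1 | 50

Derivation:
After WHERE (1 rows):
items.qty | items.price
1 | 50
After GROUP BY (1 rows):
items.qty | max_price
1 | 50
After ORDER BY (1 rows):
items.qty | max_price
1 | 50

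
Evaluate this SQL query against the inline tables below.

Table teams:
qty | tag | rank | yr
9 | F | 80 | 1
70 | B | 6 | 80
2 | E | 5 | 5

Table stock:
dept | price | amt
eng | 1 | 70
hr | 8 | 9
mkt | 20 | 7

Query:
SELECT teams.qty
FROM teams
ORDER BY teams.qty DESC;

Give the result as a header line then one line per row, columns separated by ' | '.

After SELECT (3 rows):
teams.qty
9
70
2
After ORDER BY (3 rows):
teams.qty
70
9
2

== RESULT ==
teams.qty
70
9
2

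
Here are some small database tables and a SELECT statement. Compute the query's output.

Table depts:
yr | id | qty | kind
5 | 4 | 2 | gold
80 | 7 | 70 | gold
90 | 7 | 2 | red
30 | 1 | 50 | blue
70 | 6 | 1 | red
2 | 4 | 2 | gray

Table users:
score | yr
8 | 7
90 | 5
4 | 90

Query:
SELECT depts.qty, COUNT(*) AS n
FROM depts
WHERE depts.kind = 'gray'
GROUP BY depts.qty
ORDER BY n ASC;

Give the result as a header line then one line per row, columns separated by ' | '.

== RESULT ==
depts.qty | n
2 | 1

Derivation:
After WHERE (1 rows):
depts.yr | depts.id | depts.qty | depts.kind
2 | 4 | 2 | gray
After GROUP BY (1 rows):
depts.qty | n
2 | 1
After ORDER BY (1 rows):
depts.qty | n
2 | 1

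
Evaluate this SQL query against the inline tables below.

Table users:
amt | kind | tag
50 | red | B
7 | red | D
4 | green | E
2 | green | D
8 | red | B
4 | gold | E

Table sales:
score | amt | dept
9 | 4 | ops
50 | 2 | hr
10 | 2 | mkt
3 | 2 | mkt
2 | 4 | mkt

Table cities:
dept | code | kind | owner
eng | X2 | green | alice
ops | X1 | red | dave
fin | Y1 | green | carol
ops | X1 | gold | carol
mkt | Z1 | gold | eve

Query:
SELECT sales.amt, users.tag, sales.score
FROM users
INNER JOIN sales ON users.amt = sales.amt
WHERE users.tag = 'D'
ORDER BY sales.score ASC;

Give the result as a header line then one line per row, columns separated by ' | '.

After JOIN sales (7 rows):
users.amt | users.kind | users.tag | sales.score | sales.amt | sales.dept
4 | green | E | 9 | 4 | ops
4 | green | E | 2 | 4 | mkt
2 | green | D | 50 | 2 | hr
2 | green | D | 10 | 2 | mkt
2 | green | D | 3 | 2 | mkt
4 | gold | E | 9 | 4 | ops
4 | gold | E | 2 | 4 | mkt
After WHERE (3 rows):
users.amt | users.kind | users.tag | sales.score | sales.amt | sales.dept
2 | green | D | 50 | 2 | hr
2 | green | D | 10 | 2 | mkt
2 | green | D | 3 | 2 | mkt
After SELECT (3 rows):
sales.amt | users.tag | sales.score
2 | D | 50
2 | D | 10
2 | D | 3
After ORDER BY (3 rows):
sales.amt | users.tag | sales.score
2 | D | 3
2 | D | 10
2 | D | 50

== RESULT ==
sales.amt | users.tag | sales.score
2 | D | 3
2 | D | 10
2 | D | 50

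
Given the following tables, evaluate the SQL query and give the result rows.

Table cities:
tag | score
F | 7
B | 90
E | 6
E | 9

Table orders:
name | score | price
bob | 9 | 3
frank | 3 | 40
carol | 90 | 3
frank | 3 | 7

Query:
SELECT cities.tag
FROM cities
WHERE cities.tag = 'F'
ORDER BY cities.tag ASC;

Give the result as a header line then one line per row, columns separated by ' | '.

== RESULT ==
cities.tag
F

Derivation:
After WHERE (1 rows):
cities.tag | cities.score
F | 7
After SELECT (1 rows):
cities.tag
F
After ORDER BY (1 rows):
cities.tag
F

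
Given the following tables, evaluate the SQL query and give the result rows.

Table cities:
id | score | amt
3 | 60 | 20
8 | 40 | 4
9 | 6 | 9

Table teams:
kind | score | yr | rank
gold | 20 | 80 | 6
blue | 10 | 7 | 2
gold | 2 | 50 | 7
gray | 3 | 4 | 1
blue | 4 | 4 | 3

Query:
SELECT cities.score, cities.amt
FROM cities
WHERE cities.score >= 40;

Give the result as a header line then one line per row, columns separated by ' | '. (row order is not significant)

After WHERE (2 rows):
cities.id | cities.score | cities.amt
3 | 60 | 20
8 | 40 | 4
After SELECT (2 rows):
cities.score | cities.amt
60 | 20
40 | 4

== RESULT ==
cities.score | cities.amt
60 | 20
40 | 4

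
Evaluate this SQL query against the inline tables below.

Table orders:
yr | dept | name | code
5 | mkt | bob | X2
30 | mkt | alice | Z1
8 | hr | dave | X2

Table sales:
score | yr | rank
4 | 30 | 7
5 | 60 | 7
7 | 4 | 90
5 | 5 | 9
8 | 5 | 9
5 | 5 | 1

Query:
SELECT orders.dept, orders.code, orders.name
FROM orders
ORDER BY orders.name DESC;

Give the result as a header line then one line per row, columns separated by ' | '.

After SELECT (3 rows):
orders.dept | orders.code | orders.name
mkt | X2 | bob
mkt | Z1 | alice
hr | X2 | dave
After ORDER BY (3 rows):
orders.dept | orders.code | orders.name
hr | X2 | dave
mkt | X2 | bob
mkt | Z1 | alice

== RESULT ==
orders.dept | orders.code | orders.name
hr | X2 | dave
mkt | X2 | bob
mkt | Z1 | alice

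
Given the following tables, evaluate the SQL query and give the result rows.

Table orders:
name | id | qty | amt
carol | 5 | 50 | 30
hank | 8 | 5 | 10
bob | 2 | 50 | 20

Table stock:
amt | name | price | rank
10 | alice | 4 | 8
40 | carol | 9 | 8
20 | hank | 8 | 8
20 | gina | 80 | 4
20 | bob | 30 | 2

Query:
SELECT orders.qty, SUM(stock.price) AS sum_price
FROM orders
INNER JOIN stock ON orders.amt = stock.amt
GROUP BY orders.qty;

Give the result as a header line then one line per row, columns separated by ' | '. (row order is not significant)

== RESULT ==
orders.qty | sum_price
5 | 4
50 | 118

Derivation:
After JOIN stock (4 rows):
orders.name | orders.id | orders.qty | orders.amt | stock.amt | stock.name | stock.price | stock.rank
hank | 8 | 5 | 10 | 10 | alice | 4 | 8
bob | 2 | 50 | 20 | 20 | hank | 8 | 8
bob | 2 | 50 | 20 | 20 | gina | 80 | 4
bob | 2 | 50 | 20 | 20 | bob | 30 | 2
After GROUP BY (2 rows):
orders.qty | sum_price
5 | 4
50 | 118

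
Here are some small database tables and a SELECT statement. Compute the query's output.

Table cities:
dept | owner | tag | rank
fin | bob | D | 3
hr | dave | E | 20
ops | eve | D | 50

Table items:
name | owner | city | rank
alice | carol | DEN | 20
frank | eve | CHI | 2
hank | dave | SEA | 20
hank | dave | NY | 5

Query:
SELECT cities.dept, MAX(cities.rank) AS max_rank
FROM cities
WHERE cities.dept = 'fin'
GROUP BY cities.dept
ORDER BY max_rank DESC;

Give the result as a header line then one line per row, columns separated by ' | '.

After WHERE (1 rows):
cities.dept | cities.owner | cities.tag | cities.rank
fin | bob | D | 3
After GROUP BY (1 rows):
cities.dept | max_rank
fin | 3
After ORDER BY (1 rows):
cities.dept | max_rank
fin | 3

== RESULT ==
cities.dept | max_rank
fin | 3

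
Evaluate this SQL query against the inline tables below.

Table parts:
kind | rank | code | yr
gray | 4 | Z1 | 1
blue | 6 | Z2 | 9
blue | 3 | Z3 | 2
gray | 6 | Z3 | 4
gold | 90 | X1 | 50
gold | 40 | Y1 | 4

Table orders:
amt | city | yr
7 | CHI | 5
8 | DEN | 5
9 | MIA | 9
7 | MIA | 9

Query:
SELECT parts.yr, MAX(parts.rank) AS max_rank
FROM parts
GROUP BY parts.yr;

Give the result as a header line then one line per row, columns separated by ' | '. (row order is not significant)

== RESULT ==
parts.yr | max_rank
1 | 4
9 | 6
2 | 3
4 | 40
50 | 90

Derivation:
After GROUP BY (5 rows):
parts.yr | max_rank
1 | 4
9 | 6
2 | 3
4 | 40
50 | 90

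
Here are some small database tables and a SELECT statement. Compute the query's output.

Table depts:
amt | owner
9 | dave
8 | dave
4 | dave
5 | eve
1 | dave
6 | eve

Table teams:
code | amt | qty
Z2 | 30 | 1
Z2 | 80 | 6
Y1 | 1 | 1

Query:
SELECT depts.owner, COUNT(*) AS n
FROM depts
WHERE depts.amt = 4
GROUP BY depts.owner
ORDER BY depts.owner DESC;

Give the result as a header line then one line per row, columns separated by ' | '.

After WHERE (1 rows):
depts.amt | depts.owner
4 | dave
After GROUP BY (1 rows):
depts.owner | n
dave | 1
After ORDER BY (1 rows):
depts.owner | n
dave | 1

== RESULT ==
depts.owner | n
dave | 1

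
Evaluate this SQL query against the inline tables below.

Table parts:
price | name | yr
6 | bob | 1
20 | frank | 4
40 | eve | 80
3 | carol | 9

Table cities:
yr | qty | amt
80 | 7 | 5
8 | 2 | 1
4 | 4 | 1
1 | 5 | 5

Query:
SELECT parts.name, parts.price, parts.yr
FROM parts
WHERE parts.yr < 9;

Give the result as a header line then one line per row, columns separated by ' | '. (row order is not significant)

After WHERE (2 rows):
parts.price | parts.name | parts.yr
6 | bob | 1
20 | frank | 4
After SELECT (2 rows):
parts.name | parts.price | parts.yr
bob | 6 | 1
frank | 20 | 4

== RESULT ==
parts.name | parts.price | parts.yr
bob | 6 | 1
frank | 20 | 4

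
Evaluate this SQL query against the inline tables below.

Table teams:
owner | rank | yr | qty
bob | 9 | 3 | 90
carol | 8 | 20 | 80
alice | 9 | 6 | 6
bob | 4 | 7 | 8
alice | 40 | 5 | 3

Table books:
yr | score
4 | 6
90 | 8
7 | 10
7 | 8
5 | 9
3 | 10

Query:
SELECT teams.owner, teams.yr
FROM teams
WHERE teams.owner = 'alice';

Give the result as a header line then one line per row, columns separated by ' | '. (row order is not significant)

== RESULT ==
teams.owner | teams.yr
alice | 6
alice | 5

Derivation:
After WHERE (2 rows):
teams.owner | teams.rank | teams.yr | teams.qty
alice | 9 | 6 | 6
alice | 40 | 5 | 3
After SELECT (2 rows):
teams.owner | teams.yr
alice | 6
alice | 5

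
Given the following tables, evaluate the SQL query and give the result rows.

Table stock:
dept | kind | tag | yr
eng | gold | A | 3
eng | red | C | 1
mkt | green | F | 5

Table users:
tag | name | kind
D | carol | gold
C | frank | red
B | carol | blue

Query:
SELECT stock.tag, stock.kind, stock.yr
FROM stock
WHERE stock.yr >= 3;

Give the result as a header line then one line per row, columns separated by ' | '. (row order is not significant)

After WHERE (2 rows):
stock.dept | stock.kind | stock.tag | stock.yr
eng | gold | A | 3
mkt | green | F | 5
After SELECT (2 rows):
stock.tag | stock.kind | stock.yr
A | gold | 3
F | green | 5

== RESULT ==
stock.tag | stock.kind | stock.yr
A | gold | 3
F | green | 5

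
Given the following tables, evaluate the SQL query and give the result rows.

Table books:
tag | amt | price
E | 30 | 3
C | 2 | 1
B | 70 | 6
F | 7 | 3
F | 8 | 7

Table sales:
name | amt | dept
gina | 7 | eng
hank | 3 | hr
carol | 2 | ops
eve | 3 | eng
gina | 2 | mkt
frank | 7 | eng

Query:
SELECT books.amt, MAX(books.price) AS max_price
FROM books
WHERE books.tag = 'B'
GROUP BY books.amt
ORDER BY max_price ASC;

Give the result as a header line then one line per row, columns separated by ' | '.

== RESULT ==
books.amt | max_price
70 | 6

Derivation:
After WHERE (1 rows):
books.tag | books.amt | books.price
B | 70 | 6
After GROUP BY (1 rows):
books.amt | max_price
70 | 6
After ORDER BY (1 rows):
books.amt | max_price
70 | 6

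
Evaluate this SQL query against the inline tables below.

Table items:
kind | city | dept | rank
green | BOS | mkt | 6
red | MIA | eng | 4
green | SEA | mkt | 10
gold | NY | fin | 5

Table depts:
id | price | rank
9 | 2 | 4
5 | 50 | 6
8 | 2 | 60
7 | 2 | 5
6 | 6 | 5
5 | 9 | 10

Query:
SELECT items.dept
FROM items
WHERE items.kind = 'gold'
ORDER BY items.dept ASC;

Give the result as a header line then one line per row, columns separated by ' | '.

After WHERE (1 rows):
items.kind | items.city | items.dept | items.rank
gold | NY | fin | 5
After SELECT (1 rows):
items.dept
fin
After ORDER BY (1 rows):
items.dept
fin

== RESULT ==
items.dept
fin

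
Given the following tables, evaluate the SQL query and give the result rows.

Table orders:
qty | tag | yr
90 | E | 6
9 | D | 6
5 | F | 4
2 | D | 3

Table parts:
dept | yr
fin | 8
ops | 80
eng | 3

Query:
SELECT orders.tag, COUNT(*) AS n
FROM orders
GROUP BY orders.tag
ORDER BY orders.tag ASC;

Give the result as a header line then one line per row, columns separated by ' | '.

== RESULT ==
orders.tag | n
D | 2
E | 1
F | 1

Derivation:
After GROUP BY (3 rows):
orders.tag | n
E | 1
D | 2
F | 1
After ORDER BY (3 rows):
orders.tag | n
D | 2
E | 1
F | 1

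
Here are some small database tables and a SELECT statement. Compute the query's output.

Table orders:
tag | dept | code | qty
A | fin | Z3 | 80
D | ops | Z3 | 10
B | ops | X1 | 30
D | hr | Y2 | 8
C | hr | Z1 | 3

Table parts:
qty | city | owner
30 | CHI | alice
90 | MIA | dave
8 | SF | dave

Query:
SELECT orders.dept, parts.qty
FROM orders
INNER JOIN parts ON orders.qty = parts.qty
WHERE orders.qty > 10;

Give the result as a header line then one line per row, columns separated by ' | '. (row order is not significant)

== RESULT ==
orders.dept | parts.qty
ops | 30

Derivation:
After JOIN parts (2 rows):
orders.tag | orders.dept | orders.code | orders.qty | parts.qty | parts.city | parts.owner
B | ops | X1 | 30 | 30 | CHI | alice
D | hr | Y2 | 8 | 8 | SF | dave
After WHERE (1 rows):
orders.tag | orders.dept | orders.code | orders.qty | parts.qty | parts.city | parts.owner
B | ops | X1 | 30 | 30 | CHI | alice
After SELECT (1 rows):
orders.dept | parts.qty
ops | 30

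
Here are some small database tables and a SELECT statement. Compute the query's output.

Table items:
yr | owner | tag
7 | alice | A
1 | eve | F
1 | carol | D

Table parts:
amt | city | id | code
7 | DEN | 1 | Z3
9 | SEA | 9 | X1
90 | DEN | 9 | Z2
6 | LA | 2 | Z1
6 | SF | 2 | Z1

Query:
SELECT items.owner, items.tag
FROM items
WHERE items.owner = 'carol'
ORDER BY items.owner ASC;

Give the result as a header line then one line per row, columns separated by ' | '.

After WHERE (1 rows):
items.yr | items.owner | items.tag
1 | carol | D
After SELECT (1 rows):
items.owner | items.tag
carol | D
After ORDER BY (1 rows):
items.owner | items.tag
carol | D

== RESULT ==
items.owner | items.tag
carol | D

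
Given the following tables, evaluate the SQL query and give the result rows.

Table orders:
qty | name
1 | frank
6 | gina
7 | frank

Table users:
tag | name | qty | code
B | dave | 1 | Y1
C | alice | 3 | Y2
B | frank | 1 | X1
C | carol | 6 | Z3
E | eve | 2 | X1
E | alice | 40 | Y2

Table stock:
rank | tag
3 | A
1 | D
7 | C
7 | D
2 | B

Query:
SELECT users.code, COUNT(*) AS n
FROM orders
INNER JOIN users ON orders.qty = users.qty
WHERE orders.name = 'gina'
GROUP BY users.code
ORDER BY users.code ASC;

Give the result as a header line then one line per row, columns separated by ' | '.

== RESULT ==
users.code | n
Z3 | 1

Derivation:
After JOIN users (3 rows):
orders.qty | orders.name | users.tag | users.name | users.qty | users.code
1 | frank | B | dave | 1 | Y1
1 | frank | B | frank | 1 | X1
6 | gina | C | carol | 6 | Z3
After WHERE (1 rows):
orders.qty | orders.name | users.tag | users.name | users.qty | users.code
6 | gina | C | carol | 6 | Z3
After GROUP BY (1 rows):
users.code | n
Z3 | 1
After ORDER BY (1 rows):
users.code | n
Z3 | 1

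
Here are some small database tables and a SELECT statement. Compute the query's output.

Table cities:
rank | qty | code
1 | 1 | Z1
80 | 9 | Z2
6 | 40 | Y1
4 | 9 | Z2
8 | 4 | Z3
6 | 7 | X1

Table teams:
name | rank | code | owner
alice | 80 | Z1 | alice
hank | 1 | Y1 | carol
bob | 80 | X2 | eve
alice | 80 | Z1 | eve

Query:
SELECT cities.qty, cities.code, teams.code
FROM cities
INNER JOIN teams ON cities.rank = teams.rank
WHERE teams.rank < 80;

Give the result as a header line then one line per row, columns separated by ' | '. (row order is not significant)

== RESULT ==
cities.qty | cities.code | teams.code
1 | Z1 | Y1

Derivation:
After JOIN teams (4 rows):
cities.rank | cities.qty | cities.code | teams.name | teams.rank | teams.code | teams.owner
1 | 1 | Z1 | hank | 1 | Y1 | carol
80 | 9 | Z2 | alice | 80 | Z1 | alice
80 | 9 | Z2 | bob | 80 | X2 | eve
80 | 9 | Z2 | alice | 80 | Z1 | eve
After WHERE (1 rows):
cities.rank | cities.qty | cities.code | teams.name | teams.rank | teams.code | teams.owner
1 | 1 | Z1 | hank | 1 | Y1 | carol
After SELECT (1 rows):
cities.qty | cities.code | teams.code
1 | Z1 | Y1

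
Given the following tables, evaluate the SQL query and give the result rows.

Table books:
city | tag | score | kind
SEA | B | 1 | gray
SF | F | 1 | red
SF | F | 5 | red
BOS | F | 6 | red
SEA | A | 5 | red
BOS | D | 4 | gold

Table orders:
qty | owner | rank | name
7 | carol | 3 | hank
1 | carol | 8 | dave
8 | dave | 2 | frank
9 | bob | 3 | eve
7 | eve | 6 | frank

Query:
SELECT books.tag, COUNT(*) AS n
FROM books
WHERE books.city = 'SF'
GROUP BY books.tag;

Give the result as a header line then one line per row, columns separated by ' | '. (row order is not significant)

After WHERE (2 rows):
books.city | books.tag | books.score | books.kind
SF | F | 1 | red
SF | F | 5 | red
After GROUP BY (1 rows):
books.tag | n
F | 2

== RESULT ==
books.tag | n
F | 2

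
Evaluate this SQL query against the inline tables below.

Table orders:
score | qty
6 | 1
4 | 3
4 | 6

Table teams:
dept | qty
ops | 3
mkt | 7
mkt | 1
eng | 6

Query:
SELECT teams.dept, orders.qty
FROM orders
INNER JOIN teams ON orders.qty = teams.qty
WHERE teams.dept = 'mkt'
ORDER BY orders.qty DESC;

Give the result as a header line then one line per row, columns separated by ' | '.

After JOIN teams (3 rows):
orders.score | orders.qty | teams.dept | teams.qty
6 | 1 | mkt | 1
4 | 3 | ops | 3
4 | 6 | eng | 6
After WHERE (1 rows):
orders.score | orders.qty | teams.dept | teams.qty
6 | 1 | mkt | 1
After SELECT (1 rows):
teams.dept | orders.qty
mkt | 1
After ORDER BY (1 rows):
teams.dept | orders.qty
mkt | 1

== RESULT ==
teams.dept | orders.qty
mkt | 1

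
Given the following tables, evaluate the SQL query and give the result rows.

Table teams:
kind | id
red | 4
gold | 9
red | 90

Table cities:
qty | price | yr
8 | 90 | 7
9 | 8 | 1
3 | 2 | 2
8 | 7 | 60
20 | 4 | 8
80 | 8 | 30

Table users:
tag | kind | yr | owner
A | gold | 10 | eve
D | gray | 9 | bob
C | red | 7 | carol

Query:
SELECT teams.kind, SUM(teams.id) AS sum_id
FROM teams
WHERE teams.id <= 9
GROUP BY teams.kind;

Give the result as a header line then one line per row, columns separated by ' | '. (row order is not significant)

After WHERE (2 rows):
teams.kind | teams.id
red | 4
gold | 9
After GROUP BY (2 rows):
teams.kind | sum_id
red | 4
gold | 9

== RESULT ==
teams.kind | sum_id
red | 4
gold | 9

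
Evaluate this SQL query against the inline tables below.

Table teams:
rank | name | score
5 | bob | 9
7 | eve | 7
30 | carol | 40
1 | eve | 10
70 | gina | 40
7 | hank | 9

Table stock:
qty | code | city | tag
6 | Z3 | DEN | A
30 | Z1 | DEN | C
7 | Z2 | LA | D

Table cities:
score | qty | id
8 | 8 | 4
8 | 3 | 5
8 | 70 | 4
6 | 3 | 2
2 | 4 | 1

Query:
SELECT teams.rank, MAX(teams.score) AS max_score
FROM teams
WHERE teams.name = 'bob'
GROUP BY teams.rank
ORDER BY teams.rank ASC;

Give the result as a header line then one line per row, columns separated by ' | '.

After WHERE (1 rows):
teams.rank | teams.name | teams.score
5 | bob | 9
After GROUP BY (1 rows):
teams.rank | max_score
5 | 9
After ORDER BY (1 rows):
teams.rank | max_score
5 | 9

== RESULT ==
teams.rank | max_score
5 | 9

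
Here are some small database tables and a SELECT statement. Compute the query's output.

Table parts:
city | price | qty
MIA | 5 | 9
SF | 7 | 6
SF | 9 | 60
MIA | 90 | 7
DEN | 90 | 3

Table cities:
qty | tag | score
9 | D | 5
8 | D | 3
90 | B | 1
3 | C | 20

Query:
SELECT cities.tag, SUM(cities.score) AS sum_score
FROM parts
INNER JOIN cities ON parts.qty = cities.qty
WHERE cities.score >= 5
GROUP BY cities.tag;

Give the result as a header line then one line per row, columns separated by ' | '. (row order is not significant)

After JOIN cities (2 rows):
parts.city | parts.price | parts.qty | cities.qty | cities.tag | cities.score
MIA | 5 | 9 | 9 | D | 5
DEN | 90 | 3 | 3 | C | 20
After WHERE (2 rows):
parts.city | parts.price | parts.qty | cities.qty | cities.tag | cities.score
MIA | 5 | 9 | 9 | D | 5
DEN | 90 | 3 | 3 | C | 20
After GROUP BY (2 rows):
cities.tag | sum_score
D | 5
C | 20

== RESULT ==
cities.tag | sum_score
D | 5
C | 20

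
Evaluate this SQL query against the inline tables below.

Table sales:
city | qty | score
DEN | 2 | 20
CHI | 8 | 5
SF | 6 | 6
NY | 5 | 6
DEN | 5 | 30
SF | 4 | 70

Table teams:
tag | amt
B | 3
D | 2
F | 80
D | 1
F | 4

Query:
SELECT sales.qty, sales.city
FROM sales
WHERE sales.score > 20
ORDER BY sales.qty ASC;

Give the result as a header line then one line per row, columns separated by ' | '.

After WHERE (2 rows):
sales.city | sales.qty | sales.score
DEN | 5 | 30
SF | 4 | 70
After SELECT (2 rows):
sales.qty | sales.city
5 | DEN
4 | SF
After ORDER BY (2 rows):
sales.qty | sales.city
4 | SF
5 | DEN

== RESULT ==
sales.qty | sales.city
4 | SF
5 | DEN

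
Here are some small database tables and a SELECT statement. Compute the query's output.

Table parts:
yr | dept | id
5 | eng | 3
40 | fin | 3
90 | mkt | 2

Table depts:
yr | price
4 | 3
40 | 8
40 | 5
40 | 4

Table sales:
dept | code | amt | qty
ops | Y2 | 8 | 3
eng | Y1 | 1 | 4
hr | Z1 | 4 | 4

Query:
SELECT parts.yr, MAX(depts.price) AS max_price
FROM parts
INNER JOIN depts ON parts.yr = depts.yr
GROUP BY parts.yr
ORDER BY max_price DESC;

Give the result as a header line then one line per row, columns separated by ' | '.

After JOIN depts (3 rows):
parts.yr | parts.dept | parts.id | depts.yr | depts.price
40 | fin | 3 | 40 | 8
40 | fin | 3 | 40 | 5
40 | fin | 3 | 40 | 4
After GROUP BY (1 rows):
parts.yr | max_price
40 | 8
After ORDER BY (1 rows):
parts.yr | max_price
40 | 8

== RESULT ==
parts.yr | max_price
40 | 8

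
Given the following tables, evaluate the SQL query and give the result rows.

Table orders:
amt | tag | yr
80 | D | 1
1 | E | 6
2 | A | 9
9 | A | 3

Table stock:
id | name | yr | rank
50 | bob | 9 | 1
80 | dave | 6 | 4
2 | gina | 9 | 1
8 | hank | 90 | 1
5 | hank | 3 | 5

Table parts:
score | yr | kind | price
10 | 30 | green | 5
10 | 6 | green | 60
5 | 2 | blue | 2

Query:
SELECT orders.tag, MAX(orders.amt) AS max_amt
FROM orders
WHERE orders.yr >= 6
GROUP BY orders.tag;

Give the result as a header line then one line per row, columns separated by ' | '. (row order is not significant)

After WHERE (2 rows):
orders.amt | orders.tag | orders.yr
1 | E | 6
2 | A | 9
After GROUP BY (2 rows):
orders.tag | max_amt
E | 1
A | 2

== RESULT ==
orders.tag | max_amt
E | 1
A | 2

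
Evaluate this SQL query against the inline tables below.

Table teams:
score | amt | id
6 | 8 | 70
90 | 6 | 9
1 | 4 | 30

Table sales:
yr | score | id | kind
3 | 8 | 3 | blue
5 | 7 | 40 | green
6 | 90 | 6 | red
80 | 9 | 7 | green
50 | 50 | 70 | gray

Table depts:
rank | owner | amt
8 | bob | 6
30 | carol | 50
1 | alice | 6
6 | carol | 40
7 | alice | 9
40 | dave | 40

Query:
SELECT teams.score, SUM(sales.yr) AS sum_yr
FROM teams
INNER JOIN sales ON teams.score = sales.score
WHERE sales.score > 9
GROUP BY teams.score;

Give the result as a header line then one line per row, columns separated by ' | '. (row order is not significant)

After JOIN sales (1 rows):
teams.score | teams.amt | teams.id | sales.yr | sales.score | sales.id | sales.kind
90 | 6 | 9 | 6 | 90 | 6 | red
After WHERE (1 rows):
teams.score | teams.amt | teams.id | sales.yr | sales.score | sales.id | sales.kind
90 | 6 | 9 | 6 | 90 | 6 | red
After GROUP BY (1 rows):
teams.score | sum_yr
90 | 6

== RESULT ==
teams.score | sum_yr
90 | 6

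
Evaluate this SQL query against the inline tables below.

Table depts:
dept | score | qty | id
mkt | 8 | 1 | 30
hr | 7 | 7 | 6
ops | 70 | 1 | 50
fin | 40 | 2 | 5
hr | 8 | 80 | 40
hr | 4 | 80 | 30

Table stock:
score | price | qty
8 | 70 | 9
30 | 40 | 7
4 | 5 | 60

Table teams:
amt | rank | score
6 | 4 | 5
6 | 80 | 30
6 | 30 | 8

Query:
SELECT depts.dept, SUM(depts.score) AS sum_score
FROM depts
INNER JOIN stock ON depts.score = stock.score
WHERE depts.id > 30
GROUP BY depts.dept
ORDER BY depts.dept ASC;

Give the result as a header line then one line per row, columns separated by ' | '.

After JOIN stock (3 rows):
depts.dept | depts.score | depts.qty | depts.id | stock.score | stock.price | stock.qty
mkt | 8 | 1 | 30 | 8 | 70 | 9
hr | 8 | 80 | 40 | 8 | 70 | 9
hr | 4 | 80 | 30 | 4 | 5 | 60
After WHERE (1 rows):
depts.dept | depts.score | depts.qty | depts.id | stock.score | stock.price | stock.qty
hr | 8 | 80 | 40 | 8 | 70 | 9
After GROUP BY (1 rows):
depts.dept | sum_score
hr | 8
After ORDER BY (1 rows):
depts.dept | sum_score
hr | 8

== RESULT ==
depts.dept | sum_score
hr | 8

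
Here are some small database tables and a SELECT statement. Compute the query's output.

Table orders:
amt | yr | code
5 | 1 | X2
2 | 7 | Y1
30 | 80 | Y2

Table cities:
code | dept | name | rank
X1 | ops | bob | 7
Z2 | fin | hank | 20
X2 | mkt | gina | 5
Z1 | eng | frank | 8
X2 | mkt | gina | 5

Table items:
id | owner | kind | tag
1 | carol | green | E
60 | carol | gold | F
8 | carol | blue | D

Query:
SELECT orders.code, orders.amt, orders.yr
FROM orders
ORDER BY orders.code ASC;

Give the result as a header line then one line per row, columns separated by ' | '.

After SELECT (3 rows):
orders.code | orders.amt | orders.yr
X2 | 5 | 1
Y1 | 2 | 7
Y2 | 30 | 80
After ORDER BY (3 rows):
orders.code | orders.amt | orders.yr
X2 | 5 | 1
Y1 | 2 | 7
Y2 | 30 | 80

== RESULT ==
orders.code | orders.amt | orders.yr
X2 | 5 | 1
Y1 | 2 | 7
Y2 | 30 | 80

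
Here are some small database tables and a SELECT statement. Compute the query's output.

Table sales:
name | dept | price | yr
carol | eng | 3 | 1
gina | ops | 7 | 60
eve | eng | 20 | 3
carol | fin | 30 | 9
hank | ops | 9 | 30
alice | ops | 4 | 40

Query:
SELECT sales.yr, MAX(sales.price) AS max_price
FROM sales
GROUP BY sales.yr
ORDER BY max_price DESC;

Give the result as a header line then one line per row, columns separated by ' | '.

== RESULT ==
sales.yr | max_price
9 | 30
3 | 20
30 | 9
60 | 7
40 | 4
1 | 3

Derivation:
After GROUP BY (6 rows):
sales.yr | max_price
1 | 3
60 | 7
3 | 20
9 | 30
30 | 9
40 | 4
After ORDER BY (6 rows):
sales.yr | max_price
9 | 30
3 | 20
30 | 9
60 | 7
40 | 4
1 | 3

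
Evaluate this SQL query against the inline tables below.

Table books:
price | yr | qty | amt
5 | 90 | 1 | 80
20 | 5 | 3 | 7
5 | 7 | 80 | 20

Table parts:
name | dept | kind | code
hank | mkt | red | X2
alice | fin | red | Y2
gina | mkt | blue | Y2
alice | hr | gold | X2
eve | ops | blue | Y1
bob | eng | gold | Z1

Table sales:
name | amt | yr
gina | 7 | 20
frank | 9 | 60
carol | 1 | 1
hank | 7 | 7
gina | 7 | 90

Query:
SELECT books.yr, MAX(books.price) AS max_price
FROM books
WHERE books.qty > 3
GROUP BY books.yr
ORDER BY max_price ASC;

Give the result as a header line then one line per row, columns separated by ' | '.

After WHERE (1 rows):
books.price | books.yr | books.qty | books.amt
5 | 7 | 80 | 20
After GROUP BY (1 rows):
books.yr | max_price
7 | 5
After ORDER BY (1 rows):
books.yr | max_price
7 | 5

== RESULT ==
books.yr | max_price
7 | 5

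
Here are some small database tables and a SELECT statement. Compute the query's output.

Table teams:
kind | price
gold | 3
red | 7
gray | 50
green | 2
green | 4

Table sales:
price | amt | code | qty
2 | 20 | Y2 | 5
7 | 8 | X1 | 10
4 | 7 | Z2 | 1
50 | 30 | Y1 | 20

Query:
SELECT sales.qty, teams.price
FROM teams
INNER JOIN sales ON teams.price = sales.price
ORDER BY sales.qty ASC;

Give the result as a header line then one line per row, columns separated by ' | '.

== RESULT ==
sales.qty | teams.price
1 | 4
5 | 2
10 | 7
20 | 50

Derivation:
After JOIN sales (4 rows):
teams.kind | teams.price | sales.price | sales.amt | sales.code | sales.qty
red | 7 | 7 | 8 | X1 | 10
gray | 50 | 50 | 30 | Y1 | 20
green | 2 | 2 | 20 | Y2 | 5
green | 4 | 4 | 7 | Z2 | 1
After SELECT (4 rows):
sales.qty | teams.price
10 | 7
20 | 50
5 | 2
1 | 4
After ORDER BY (4 rows):
sales.qty | teams.price
1 | 4
5 | 2
10 | 7
20 | 50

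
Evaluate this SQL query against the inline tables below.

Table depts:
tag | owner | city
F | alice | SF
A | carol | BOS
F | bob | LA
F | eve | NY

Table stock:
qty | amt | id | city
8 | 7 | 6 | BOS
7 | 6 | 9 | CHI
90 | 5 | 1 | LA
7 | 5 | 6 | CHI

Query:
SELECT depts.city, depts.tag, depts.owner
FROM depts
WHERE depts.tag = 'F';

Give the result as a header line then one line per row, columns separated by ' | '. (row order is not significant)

== RESULT ==
depts.city | depts.tag | depts.owner
SF | F | alice
LA | F | bob
NY | F | eve

Derivation:
After WHERE (3 rows):
depts.tag | depts.owner | depts.city
F | alice | SF
F | bob | LA
F | eve | NY
After SELECT (3 rows):
depts.city | depts.tag | depts.owner
SF | F | alice
LA | F | bob
NY | F | eve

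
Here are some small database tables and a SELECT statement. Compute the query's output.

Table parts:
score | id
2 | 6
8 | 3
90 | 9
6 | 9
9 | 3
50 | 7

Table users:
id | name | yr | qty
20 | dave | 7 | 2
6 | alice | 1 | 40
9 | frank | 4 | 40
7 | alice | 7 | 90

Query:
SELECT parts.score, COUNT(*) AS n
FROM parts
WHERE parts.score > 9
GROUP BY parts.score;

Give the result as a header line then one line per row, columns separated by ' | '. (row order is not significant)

== RESULT ==
parts.score | n
90 | 1
50 | 1

Derivation:
After WHERE (2 rows):
parts.score | parts.id
90 | 9
50 | 7
After GROUP BY (2 rows):
parts.score | n
90 | 1
50 | 1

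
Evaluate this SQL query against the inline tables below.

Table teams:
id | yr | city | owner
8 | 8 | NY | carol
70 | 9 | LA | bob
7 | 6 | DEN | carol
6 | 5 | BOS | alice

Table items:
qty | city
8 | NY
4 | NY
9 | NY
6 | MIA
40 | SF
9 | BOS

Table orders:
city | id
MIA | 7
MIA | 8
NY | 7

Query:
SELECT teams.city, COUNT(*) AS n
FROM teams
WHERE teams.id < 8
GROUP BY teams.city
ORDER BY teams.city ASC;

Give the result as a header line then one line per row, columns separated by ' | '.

After WHERE (2 rows):
teams.id | teams.yr | teams.city | teams.owner
7 | 6 | DEN | carol
6 | 5 | BOS | alice
After GROUP BY (2 rows):
teams.city | n
DEN | 1
BOS | 1
After ORDER BY (2 rows):
teams.city | n
BOS | 1
DEN | 1

== RESULT ==
teams.city | n
BOS | 1
DEN | 1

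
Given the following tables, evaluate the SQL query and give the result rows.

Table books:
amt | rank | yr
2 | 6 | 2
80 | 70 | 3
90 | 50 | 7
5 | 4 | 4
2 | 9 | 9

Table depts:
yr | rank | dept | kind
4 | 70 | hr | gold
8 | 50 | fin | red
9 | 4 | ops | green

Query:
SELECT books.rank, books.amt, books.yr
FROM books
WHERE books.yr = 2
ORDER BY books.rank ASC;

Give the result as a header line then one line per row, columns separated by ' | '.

After WHERE (1 rows):
books.amt | books.rank | books.yr
2 | 6 | 2
After SELECT (1 rows):
books.rank | books.amt | books.yr
6 | 2 | 2
After ORDER BY (1 rows):
books.rank | books.amt | books.yr
6 | 2 | 2

== RESULT ==
books.rank | books.amt | books.yr
6 | 2 | 2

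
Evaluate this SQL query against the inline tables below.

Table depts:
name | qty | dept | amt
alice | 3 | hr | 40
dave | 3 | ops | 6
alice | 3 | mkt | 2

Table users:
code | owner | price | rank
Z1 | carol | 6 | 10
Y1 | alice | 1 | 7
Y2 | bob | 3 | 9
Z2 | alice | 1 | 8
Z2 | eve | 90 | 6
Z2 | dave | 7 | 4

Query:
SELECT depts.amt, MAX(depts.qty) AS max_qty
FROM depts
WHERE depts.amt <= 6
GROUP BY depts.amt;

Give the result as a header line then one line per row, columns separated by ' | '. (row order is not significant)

After WHERE (2 rows):
depts.name | depts.qty | depts.dept | depts.amt
dave | 3 | ops | 6
alice | 3 | mkt | 2
After GROUP BY (2 rows):
depts.amt | max_qty
6 | 3
2 | 3

== RESULT ==
depts.amt | max_qty
6 | 3
2 | 3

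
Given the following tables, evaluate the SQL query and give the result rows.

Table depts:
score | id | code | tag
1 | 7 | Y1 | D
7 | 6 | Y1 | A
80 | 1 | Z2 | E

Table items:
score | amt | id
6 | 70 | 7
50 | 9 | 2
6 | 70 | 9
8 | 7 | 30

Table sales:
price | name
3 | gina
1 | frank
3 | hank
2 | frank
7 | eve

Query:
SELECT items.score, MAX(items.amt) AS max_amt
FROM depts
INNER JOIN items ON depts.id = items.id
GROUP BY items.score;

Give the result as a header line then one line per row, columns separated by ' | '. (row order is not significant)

After JOIN items (1 rows):
depts.score | depts.id | depts.code | depts.tag | items.score | items.amt | items.id
1 | 7 | Y1 | D | 6 | 70 | 7
After GROUP BY (1 rows):
items.score | max_amt
6 | 70

== RESULT ==
items.score | max_amt
6 | 70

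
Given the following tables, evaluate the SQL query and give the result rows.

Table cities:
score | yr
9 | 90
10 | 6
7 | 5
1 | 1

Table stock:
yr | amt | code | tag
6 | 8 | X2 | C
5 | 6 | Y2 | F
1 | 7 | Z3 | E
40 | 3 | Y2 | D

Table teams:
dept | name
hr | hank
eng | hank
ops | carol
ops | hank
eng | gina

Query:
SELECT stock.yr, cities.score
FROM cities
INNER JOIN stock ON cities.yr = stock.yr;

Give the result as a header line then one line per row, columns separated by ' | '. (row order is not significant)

== RESULT ==
stock.yr | cities.score
6 | 10
5 | 7
1 | 1

Derivation:
After JOIN stock (3 rows):
cities.score | cities.yr | stock.yr | stock.amt | stock.code | stock.tag
10 | 6 | 6 | 8 | X2 | C
7 | 5 | 5 | 6 | Y2 | F
1 | 1 | 1 | 7 | Z3 | E
After SELECT (3 rows):
stock.yr | cities.score
6 | 10
5 | 7
1 | 1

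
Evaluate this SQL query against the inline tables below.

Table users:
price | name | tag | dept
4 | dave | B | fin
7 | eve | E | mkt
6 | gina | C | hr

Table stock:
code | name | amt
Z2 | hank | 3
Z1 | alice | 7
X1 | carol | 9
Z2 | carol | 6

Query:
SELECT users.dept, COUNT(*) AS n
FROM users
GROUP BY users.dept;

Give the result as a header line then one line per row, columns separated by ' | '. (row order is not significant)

== RESULT ==
users.dept | n
fin | 1
mkt | 1
hr | 1

Derivation:
After GROUP BY (3 rows):
users.dept | n
fin | 1
mkt | 1
hr | 1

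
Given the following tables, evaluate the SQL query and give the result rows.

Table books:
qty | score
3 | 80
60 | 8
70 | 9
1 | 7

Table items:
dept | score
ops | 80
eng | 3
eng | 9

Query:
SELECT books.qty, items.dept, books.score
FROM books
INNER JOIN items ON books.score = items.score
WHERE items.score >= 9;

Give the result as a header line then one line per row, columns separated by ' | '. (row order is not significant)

== RESULT ==
books.qty | items.dept | books.score
3 | ops | 80
70 | eng | 9

Derivation:
After JOIN items (2 rows):
books.qty | books.score | items.dept | items.score
3 | 80 | ops | 80
70 | 9 | eng | 9
After WHERE (2 rows):
books.qty | books.score | items.dept | items.score
3 | 80 | ops | 80
70 | 9 | eng | 9
After SELECT (2 rows):
books.qty | items.dept | books.score
3 | ops | 80
70 | eng | 9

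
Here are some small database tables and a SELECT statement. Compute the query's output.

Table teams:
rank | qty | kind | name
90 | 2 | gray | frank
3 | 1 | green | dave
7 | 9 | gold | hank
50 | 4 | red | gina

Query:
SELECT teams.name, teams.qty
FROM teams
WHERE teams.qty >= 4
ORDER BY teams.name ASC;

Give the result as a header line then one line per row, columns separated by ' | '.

== RESULT ==
teams.name | teams.qty
gina | 4
hank | 9

Derivation:
After WHERE (2 rows):
teams.rank | teams.qty | teams.kind | teams.name
7 | 9 | gold | hank
50 | 4 | red | gina
After SELECT (2 rows):
teams.name | teams.qty
hank | 9
gina | 4
After ORDER BY (2 rows):
teams.name | teams.qty
gina | 4
hank | 9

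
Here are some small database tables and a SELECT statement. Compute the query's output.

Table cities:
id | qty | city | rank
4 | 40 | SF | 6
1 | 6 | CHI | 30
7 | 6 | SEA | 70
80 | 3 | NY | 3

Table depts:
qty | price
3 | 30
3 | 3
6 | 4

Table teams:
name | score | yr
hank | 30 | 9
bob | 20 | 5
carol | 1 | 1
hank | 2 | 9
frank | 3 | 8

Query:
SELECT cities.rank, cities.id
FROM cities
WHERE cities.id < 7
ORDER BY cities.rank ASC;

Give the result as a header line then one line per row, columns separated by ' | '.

After WHERE (2 rows):
cities.id | cities.qty | cities.city | cities.rank
4 | 40 | SF | 6
1 | 6 | CHI | 30
After SELECT (2 rows):
cities.rank | cities.id
6 | 4
30 | 1
After ORDER BY (2 rows):
cities.rank | cities.id
6 | 4
30 | 1

== RESULT ==
cities.rank | cities.id
6 | 4
30 | 1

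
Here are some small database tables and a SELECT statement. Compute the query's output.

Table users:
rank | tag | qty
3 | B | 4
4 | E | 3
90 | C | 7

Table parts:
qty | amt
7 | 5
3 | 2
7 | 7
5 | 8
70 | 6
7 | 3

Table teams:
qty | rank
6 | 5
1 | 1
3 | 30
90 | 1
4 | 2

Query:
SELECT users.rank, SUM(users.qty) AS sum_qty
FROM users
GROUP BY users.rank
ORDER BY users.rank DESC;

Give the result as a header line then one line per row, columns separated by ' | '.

After GROUP BY (3 rows):
users.rank | sum_qty
3 | 4
4 | 3
90 | 7
After ORDER BY (3 rows):
users.rank | sum_qty
90 | 7
4 | 3
3 | 4

== RESULT ==
users.rank | sum_qty
90 | 7
4 | 3
3 | 4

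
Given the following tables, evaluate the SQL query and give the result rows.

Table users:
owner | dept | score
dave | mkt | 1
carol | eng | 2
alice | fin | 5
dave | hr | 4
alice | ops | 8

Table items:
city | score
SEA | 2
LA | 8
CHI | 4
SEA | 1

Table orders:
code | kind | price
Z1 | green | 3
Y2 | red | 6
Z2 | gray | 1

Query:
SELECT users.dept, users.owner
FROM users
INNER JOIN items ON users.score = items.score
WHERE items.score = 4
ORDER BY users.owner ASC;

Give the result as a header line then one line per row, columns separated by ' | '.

== RESULT ==
users.dept | users.owner
hr | dave

Derivation:
After JOIN items (4 rows):
users.owner | users.dept | users.score | items.city | items.score
dave | mkt | 1 | SEA | 1
carol | eng | 2 | SEA | 2
dave | hr | 4 | CHI | 4
alice | ops | 8 | LA | 8
After WHERE (1 rows):
users.owner | users.dept | users.score | items.city | items.score
dave | hr | 4 | CHI | 4
After SELECT (1 rows):
users.dept | users.owner
hr | dave
After ORDER BY (1 rows):
users.dept | users.owner
hr | dave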